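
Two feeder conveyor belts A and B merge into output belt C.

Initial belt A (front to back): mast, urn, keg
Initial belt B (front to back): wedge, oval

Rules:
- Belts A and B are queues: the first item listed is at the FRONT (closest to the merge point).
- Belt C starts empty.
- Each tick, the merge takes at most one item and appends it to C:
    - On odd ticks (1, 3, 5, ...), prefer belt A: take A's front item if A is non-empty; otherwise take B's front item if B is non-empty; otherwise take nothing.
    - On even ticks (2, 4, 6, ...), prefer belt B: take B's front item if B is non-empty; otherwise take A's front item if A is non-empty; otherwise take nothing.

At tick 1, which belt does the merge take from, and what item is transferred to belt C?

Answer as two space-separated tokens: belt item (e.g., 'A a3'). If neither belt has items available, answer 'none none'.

Tick 1: prefer A, take mast from A; A=[urn,keg] B=[wedge,oval] C=[mast]

Answer: A mast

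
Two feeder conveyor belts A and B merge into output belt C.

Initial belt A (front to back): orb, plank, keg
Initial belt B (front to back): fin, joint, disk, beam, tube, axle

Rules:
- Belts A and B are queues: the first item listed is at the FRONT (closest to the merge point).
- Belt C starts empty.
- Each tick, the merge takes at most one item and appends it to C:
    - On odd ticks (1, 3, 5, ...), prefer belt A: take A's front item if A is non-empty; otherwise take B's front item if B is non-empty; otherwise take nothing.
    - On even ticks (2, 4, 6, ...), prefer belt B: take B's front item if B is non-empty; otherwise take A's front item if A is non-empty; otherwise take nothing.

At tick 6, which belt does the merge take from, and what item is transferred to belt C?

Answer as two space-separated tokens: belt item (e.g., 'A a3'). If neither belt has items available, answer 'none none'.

Answer: B disk

Derivation:
Tick 1: prefer A, take orb from A; A=[plank,keg] B=[fin,joint,disk,beam,tube,axle] C=[orb]
Tick 2: prefer B, take fin from B; A=[plank,keg] B=[joint,disk,beam,tube,axle] C=[orb,fin]
Tick 3: prefer A, take plank from A; A=[keg] B=[joint,disk,beam,tube,axle] C=[orb,fin,plank]
Tick 4: prefer B, take joint from B; A=[keg] B=[disk,beam,tube,axle] C=[orb,fin,plank,joint]
Tick 5: prefer A, take keg from A; A=[-] B=[disk,beam,tube,axle] C=[orb,fin,plank,joint,keg]
Tick 6: prefer B, take disk from B; A=[-] B=[beam,tube,axle] C=[orb,fin,plank,joint,keg,disk]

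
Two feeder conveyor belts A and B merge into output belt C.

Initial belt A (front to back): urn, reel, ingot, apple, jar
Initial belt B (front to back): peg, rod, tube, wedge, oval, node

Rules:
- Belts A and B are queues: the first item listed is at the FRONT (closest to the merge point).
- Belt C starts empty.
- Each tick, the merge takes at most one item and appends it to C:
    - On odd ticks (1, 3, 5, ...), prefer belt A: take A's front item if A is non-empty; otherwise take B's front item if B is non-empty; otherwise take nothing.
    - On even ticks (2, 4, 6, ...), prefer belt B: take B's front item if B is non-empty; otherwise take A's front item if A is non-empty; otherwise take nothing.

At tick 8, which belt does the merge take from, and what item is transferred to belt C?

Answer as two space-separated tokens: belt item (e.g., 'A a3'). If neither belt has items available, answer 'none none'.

Answer: B wedge

Derivation:
Tick 1: prefer A, take urn from A; A=[reel,ingot,apple,jar] B=[peg,rod,tube,wedge,oval,node] C=[urn]
Tick 2: prefer B, take peg from B; A=[reel,ingot,apple,jar] B=[rod,tube,wedge,oval,node] C=[urn,peg]
Tick 3: prefer A, take reel from A; A=[ingot,apple,jar] B=[rod,tube,wedge,oval,node] C=[urn,peg,reel]
Tick 4: prefer B, take rod from B; A=[ingot,apple,jar] B=[tube,wedge,oval,node] C=[urn,peg,reel,rod]
Tick 5: prefer A, take ingot from A; A=[apple,jar] B=[tube,wedge,oval,node] C=[urn,peg,reel,rod,ingot]
Tick 6: prefer B, take tube from B; A=[apple,jar] B=[wedge,oval,node] C=[urn,peg,reel,rod,ingot,tube]
Tick 7: prefer A, take apple from A; A=[jar] B=[wedge,oval,node] C=[urn,peg,reel,rod,ingot,tube,apple]
Tick 8: prefer B, take wedge from B; A=[jar] B=[oval,node] C=[urn,peg,reel,rod,ingot,tube,apple,wedge]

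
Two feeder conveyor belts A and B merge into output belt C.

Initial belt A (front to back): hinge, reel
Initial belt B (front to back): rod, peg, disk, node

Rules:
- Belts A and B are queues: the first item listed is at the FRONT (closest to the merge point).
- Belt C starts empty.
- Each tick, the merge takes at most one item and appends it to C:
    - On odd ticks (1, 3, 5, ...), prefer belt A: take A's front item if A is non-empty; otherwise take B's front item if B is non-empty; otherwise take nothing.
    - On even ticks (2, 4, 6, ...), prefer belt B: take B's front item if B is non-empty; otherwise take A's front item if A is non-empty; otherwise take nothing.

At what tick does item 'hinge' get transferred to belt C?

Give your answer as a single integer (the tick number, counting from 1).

Answer: 1

Derivation:
Tick 1: prefer A, take hinge from A; A=[reel] B=[rod,peg,disk,node] C=[hinge]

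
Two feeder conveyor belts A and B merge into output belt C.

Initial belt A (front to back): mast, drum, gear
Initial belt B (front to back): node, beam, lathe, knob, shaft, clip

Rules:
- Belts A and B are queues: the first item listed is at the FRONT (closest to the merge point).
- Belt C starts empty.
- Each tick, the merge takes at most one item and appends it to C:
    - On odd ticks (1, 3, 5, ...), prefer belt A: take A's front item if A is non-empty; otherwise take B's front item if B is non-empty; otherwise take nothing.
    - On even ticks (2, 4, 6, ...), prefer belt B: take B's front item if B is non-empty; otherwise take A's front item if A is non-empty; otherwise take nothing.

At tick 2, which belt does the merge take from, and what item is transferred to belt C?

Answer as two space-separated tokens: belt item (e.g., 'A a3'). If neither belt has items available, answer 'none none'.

Answer: B node

Derivation:
Tick 1: prefer A, take mast from A; A=[drum,gear] B=[node,beam,lathe,knob,shaft,clip] C=[mast]
Tick 2: prefer B, take node from B; A=[drum,gear] B=[beam,lathe,knob,shaft,clip] C=[mast,node]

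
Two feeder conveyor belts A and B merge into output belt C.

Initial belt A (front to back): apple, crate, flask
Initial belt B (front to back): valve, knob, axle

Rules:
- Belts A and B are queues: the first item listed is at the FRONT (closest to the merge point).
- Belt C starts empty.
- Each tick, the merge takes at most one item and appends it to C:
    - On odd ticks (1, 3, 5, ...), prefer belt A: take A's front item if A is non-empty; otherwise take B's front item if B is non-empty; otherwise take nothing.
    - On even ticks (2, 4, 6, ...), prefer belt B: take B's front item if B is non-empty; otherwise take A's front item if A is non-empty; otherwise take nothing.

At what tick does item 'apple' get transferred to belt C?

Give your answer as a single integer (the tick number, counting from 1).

Tick 1: prefer A, take apple from A; A=[crate,flask] B=[valve,knob,axle] C=[apple]

Answer: 1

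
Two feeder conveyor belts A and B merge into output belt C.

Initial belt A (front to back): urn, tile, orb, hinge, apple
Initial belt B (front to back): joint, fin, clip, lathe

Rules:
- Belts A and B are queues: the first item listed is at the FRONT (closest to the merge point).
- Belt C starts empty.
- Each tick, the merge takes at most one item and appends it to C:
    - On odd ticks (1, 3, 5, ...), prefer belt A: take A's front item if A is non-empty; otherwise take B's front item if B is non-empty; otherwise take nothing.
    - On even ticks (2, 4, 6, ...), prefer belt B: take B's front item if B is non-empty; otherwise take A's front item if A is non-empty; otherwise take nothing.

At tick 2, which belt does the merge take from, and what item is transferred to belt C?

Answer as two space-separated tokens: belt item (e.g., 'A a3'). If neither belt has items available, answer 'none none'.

Answer: B joint

Derivation:
Tick 1: prefer A, take urn from A; A=[tile,orb,hinge,apple] B=[joint,fin,clip,lathe] C=[urn]
Tick 2: prefer B, take joint from B; A=[tile,orb,hinge,apple] B=[fin,clip,lathe] C=[urn,joint]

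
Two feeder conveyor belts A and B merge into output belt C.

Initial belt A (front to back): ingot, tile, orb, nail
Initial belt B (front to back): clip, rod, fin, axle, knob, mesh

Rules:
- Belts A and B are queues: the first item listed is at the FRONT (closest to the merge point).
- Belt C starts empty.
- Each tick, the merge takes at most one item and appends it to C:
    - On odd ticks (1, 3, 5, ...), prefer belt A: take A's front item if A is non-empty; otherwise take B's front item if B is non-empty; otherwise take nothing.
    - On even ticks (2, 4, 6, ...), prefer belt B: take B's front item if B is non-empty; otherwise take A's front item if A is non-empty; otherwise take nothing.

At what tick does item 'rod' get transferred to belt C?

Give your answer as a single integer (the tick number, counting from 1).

Answer: 4

Derivation:
Tick 1: prefer A, take ingot from A; A=[tile,orb,nail] B=[clip,rod,fin,axle,knob,mesh] C=[ingot]
Tick 2: prefer B, take clip from B; A=[tile,orb,nail] B=[rod,fin,axle,knob,mesh] C=[ingot,clip]
Tick 3: prefer A, take tile from A; A=[orb,nail] B=[rod,fin,axle,knob,mesh] C=[ingot,clip,tile]
Tick 4: prefer B, take rod from B; A=[orb,nail] B=[fin,axle,knob,mesh] C=[ingot,clip,tile,rod]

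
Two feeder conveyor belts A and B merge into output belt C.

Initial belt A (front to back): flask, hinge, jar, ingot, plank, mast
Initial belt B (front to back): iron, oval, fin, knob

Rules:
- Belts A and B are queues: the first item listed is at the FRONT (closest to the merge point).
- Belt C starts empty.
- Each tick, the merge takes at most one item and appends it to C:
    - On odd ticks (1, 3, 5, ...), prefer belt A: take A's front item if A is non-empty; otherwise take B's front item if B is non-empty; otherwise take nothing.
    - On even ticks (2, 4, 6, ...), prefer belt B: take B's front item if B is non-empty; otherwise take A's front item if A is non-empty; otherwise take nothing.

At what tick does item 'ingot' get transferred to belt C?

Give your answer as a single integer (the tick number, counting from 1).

Tick 1: prefer A, take flask from A; A=[hinge,jar,ingot,plank,mast] B=[iron,oval,fin,knob] C=[flask]
Tick 2: prefer B, take iron from B; A=[hinge,jar,ingot,plank,mast] B=[oval,fin,knob] C=[flask,iron]
Tick 3: prefer A, take hinge from A; A=[jar,ingot,plank,mast] B=[oval,fin,knob] C=[flask,iron,hinge]
Tick 4: prefer B, take oval from B; A=[jar,ingot,plank,mast] B=[fin,knob] C=[flask,iron,hinge,oval]
Tick 5: prefer A, take jar from A; A=[ingot,plank,mast] B=[fin,knob] C=[flask,iron,hinge,oval,jar]
Tick 6: prefer B, take fin from B; A=[ingot,plank,mast] B=[knob] C=[flask,iron,hinge,oval,jar,fin]
Tick 7: prefer A, take ingot from A; A=[plank,mast] B=[knob] C=[flask,iron,hinge,oval,jar,fin,ingot]

Answer: 7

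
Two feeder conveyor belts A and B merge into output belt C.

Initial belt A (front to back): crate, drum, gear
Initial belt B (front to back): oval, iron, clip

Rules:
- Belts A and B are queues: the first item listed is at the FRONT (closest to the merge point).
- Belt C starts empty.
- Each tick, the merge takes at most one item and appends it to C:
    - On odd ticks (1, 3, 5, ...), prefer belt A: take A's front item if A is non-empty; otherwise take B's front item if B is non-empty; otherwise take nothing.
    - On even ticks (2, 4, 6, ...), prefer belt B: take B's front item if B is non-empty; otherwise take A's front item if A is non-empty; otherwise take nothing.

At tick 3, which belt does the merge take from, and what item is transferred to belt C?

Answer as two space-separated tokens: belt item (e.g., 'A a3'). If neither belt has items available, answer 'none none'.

Answer: A drum

Derivation:
Tick 1: prefer A, take crate from A; A=[drum,gear] B=[oval,iron,clip] C=[crate]
Tick 2: prefer B, take oval from B; A=[drum,gear] B=[iron,clip] C=[crate,oval]
Tick 3: prefer A, take drum from A; A=[gear] B=[iron,clip] C=[crate,oval,drum]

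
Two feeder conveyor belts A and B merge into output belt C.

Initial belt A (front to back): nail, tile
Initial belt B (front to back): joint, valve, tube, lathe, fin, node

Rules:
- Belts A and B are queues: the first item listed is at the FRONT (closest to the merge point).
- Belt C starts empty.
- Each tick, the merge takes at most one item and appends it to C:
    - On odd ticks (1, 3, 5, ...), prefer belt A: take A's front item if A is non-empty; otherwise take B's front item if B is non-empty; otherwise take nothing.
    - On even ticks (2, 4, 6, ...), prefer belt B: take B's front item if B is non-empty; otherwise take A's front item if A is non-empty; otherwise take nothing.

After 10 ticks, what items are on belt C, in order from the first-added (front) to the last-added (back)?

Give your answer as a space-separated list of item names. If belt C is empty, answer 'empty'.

Answer: nail joint tile valve tube lathe fin node

Derivation:
Tick 1: prefer A, take nail from A; A=[tile] B=[joint,valve,tube,lathe,fin,node] C=[nail]
Tick 2: prefer B, take joint from B; A=[tile] B=[valve,tube,lathe,fin,node] C=[nail,joint]
Tick 3: prefer A, take tile from A; A=[-] B=[valve,tube,lathe,fin,node] C=[nail,joint,tile]
Tick 4: prefer B, take valve from B; A=[-] B=[tube,lathe,fin,node] C=[nail,joint,tile,valve]
Tick 5: prefer A, take tube from B; A=[-] B=[lathe,fin,node] C=[nail,joint,tile,valve,tube]
Tick 6: prefer B, take lathe from B; A=[-] B=[fin,node] C=[nail,joint,tile,valve,tube,lathe]
Tick 7: prefer A, take fin from B; A=[-] B=[node] C=[nail,joint,tile,valve,tube,lathe,fin]
Tick 8: prefer B, take node from B; A=[-] B=[-] C=[nail,joint,tile,valve,tube,lathe,fin,node]
Tick 9: prefer A, both empty, nothing taken; A=[-] B=[-] C=[nail,joint,tile,valve,tube,lathe,fin,node]
Tick 10: prefer B, both empty, nothing taken; A=[-] B=[-] C=[nail,joint,tile,valve,tube,lathe,fin,node]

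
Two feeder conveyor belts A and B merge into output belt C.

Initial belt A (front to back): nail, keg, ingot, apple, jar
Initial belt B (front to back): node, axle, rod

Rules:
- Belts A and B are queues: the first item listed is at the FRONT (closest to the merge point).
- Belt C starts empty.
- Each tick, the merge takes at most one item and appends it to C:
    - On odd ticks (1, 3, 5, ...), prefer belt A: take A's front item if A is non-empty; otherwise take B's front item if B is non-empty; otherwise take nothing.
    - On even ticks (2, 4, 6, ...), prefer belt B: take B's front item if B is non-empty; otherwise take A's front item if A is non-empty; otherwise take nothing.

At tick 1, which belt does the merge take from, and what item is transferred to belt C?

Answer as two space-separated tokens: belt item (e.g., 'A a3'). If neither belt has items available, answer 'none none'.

Answer: A nail

Derivation:
Tick 1: prefer A, take nail from A; A=[keg,ingot,apple,jar] B=[node,axle,rod] C=[nail]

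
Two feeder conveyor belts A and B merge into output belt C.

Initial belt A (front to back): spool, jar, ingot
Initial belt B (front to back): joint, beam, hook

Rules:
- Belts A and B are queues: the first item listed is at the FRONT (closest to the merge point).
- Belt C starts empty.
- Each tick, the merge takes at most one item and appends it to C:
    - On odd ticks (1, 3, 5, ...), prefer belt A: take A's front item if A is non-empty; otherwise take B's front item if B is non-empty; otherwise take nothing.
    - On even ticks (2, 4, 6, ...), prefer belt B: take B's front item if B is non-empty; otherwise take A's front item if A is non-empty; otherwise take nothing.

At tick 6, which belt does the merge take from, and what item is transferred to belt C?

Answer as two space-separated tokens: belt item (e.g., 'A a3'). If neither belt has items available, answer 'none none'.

Answer: B hook

Derivation:
Tick 1: prefer A, take spool from A; A=[jar,ingot] B=[joint,beam,hook] C=[spool]
Tick 2: prefer B, take joint from B; A=[jar,ingot] B=[beam,hook] C=[spool,joint]
Tick 3: prefer A, take jar from A; A=[ingot] B=[beam,hook] C=[spool,joint,jar]
Tick 4: prefer B, take beam from B; A=[ingot] B=[hook] C=[spool,joint,jar,beam]
Tick 5: prefer A, take ingot from A; A=[-] B=[hook] C=[spool,joint,jar,beam,ingot]
Tick 6: prefer B, take hook from B; A=[-] B=[-] C=[spool,joint,jar,beam,ingot,hook]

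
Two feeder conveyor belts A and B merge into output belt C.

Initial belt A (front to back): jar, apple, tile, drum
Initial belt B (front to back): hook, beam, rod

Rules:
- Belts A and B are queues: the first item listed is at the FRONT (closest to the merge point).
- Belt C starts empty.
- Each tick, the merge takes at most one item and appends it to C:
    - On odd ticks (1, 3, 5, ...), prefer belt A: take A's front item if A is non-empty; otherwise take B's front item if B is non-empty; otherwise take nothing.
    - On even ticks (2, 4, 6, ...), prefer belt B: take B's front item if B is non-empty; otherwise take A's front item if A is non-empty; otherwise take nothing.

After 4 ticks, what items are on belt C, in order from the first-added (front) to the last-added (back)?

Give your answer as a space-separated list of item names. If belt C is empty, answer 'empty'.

Tick 1: prefer A, take jar from A; A=[apple,tile,drum] B=[hook,beam,rod] C=[jar]
Tick 2: prefer B, take hook from B; A=[apple,tile,drum] B=[beam,rod] C=[jar,hook]
Tick 3: prefer A, take apple from A; A=[tile,drum] B=[beam,rod] C=[jar,hook,apple]
Tick 4: prefer B, take beam from B; A=[tile,drum] B=[rod] C=[jar,hook,apple,beam]

Answer: jar hook apple beam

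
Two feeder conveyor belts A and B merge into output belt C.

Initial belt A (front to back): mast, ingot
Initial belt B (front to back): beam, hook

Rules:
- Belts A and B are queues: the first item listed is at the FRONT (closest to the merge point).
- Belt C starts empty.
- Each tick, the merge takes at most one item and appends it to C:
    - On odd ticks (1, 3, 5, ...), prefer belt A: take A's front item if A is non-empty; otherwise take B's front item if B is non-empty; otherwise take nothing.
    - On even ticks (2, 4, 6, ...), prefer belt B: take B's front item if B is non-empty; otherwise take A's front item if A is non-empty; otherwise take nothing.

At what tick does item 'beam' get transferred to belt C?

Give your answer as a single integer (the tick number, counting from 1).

Tick 1: prefer A, take mast from A; A=[ingot] B=[beam,hook] C=[mast]
Tick 2: prefer B, take beam from B; A=[ingot] B=[hook] C=[mast,beam]

Answer: 2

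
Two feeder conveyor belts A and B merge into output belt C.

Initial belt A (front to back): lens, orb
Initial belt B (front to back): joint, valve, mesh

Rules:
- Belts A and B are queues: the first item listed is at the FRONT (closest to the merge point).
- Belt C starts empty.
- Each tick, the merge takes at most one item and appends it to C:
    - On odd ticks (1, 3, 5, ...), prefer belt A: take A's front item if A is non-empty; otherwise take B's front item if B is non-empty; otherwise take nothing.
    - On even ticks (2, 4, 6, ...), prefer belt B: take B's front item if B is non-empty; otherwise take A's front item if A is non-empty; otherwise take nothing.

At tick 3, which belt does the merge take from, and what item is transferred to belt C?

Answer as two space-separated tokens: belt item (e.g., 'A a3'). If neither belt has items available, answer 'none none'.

Tick 1: prefer A, take lens from A; A=[orb] B=[joint,valve,mesh] C=[lens]
Tick 2: prefer B, take joint from B; A=[orb] B=[valve,mesh] C=[lens,joint]
Tick 3: prefer A, take orb from A; A=[-] B=[valve,mesh] C=[lens,joint,orb]

Answer: A orb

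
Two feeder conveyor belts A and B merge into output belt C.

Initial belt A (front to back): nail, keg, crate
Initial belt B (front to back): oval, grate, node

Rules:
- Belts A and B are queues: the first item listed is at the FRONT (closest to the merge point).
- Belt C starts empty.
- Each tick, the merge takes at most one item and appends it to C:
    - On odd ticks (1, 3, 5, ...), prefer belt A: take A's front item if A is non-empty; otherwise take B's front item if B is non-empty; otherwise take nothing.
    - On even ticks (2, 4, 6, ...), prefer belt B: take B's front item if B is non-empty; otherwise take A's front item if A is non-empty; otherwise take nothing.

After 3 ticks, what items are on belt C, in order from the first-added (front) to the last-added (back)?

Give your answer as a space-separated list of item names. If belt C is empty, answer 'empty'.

Tick 1: prefer A, take nail from A; A=[keg,crate] B=[oval,grate,node] C=[nail]
Tick 2: prefer B, take oval from B; A=[keg,crate] B=[grate,node] C=[nail,oval]
Tick 3: prefer A, take keg from A; A=[crate] B=[grate,node] C=[nail,oval,keg]

Answer: nail oval keg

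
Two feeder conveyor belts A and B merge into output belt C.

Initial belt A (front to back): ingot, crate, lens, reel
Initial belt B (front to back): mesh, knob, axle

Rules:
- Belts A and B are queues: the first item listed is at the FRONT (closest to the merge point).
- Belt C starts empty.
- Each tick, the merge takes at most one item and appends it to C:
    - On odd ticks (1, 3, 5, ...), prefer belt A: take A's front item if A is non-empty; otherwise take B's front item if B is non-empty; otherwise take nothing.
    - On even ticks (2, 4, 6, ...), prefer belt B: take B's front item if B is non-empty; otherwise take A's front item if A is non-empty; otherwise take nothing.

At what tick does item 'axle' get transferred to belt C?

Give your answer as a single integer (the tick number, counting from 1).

Tick 1: prefer A, take ingot from A; A=[crate,lens,reel] B=[mesh,knob,axle] C=[ingot]
Tick 2: prefer B, take mesh from B; A=[crate,lens,reel] B=[knob,axle] C=[ingot,mesh]
Tick 3: prefer A, take crate from A; A=[lens,reel] B=[knob,axle] C=[ingot,mesh,crate]
Tick 4: prefer B, take knob from B; A=[lens,reel] B=[axle] C=[ingot,mesh,crate,knob]
Tick 5: prefer A, take lens from A; A=[reel] B=[axle] C=[ingot,mesh,crate,knob,lens]
Tick 6: prefer B, take axle from B; A=[reel] B=[-] C=[ingot,mesh,crate,knob,lens,axle]

Answer: 6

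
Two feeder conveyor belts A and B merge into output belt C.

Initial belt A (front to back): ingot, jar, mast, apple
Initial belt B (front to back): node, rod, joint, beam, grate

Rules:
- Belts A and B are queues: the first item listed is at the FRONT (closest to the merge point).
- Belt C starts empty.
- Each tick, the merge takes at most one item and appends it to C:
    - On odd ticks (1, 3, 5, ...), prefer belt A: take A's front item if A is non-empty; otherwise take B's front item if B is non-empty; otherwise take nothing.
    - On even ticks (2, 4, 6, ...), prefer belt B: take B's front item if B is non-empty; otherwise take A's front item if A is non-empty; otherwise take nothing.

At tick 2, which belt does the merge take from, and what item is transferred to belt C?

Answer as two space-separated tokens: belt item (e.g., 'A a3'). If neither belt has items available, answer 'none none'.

Tick 1: prefer A, take ingot from A; A=[jar,mast,apple] B=[node,rod,joint,beam,grate] C=[ingot]
Tick 2: prefer B, take node from B; A=[jar,mast,apple] B=[rod,joint,beam,grate] C=[ingot,node]

Answer: B node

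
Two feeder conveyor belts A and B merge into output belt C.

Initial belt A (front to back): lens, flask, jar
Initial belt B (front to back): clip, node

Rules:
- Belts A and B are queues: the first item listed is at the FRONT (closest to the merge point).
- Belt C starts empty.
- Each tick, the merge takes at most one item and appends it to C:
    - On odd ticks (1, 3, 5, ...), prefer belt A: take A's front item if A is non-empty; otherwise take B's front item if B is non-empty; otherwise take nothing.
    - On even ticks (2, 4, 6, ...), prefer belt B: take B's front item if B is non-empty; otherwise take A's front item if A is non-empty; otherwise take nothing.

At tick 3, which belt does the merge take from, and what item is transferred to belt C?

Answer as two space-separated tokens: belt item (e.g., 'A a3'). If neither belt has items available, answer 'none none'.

Tick 1: prefer A, take lens from A; A=[flask,jar] B=[clip,node] C=[lens]
Tick 2: prefer B, take clip from B; A=[flask,jar] B=[node] C=[lens,clip]
Tick 3: prefer A, take flask from A; A=[jar] B=[node] C=[lens,clip,flask]

Answer: A flask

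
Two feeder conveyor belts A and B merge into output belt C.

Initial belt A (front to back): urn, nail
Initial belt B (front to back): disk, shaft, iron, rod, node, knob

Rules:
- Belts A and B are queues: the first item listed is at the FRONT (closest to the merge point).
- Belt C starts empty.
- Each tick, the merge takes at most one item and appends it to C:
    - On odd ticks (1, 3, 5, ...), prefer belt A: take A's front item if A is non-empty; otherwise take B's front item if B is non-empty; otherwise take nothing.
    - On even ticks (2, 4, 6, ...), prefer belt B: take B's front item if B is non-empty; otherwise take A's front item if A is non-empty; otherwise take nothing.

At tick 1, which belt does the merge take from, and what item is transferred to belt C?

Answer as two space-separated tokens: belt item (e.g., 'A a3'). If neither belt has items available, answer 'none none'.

Answer: A urn

Derivation:
Tick 1: prefer A, take urn from A; A=[nail] B=[disk,shaft,iron,rod,node,knob] C=[urn]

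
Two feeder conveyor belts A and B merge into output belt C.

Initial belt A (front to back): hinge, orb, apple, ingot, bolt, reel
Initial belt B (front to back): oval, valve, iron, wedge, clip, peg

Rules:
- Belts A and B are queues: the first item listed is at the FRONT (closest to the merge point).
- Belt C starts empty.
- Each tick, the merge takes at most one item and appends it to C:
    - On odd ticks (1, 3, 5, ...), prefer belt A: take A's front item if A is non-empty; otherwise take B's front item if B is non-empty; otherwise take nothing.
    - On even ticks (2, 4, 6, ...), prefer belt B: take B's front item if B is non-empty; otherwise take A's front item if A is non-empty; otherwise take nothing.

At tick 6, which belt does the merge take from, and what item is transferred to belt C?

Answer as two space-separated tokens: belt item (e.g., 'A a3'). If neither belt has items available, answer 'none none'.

Answer: B iron

Derivation:
Tick 1: prefer A, take hinge from A; A=[orb,apple,ingot,bolt,reel] B=[oval,valve,iron,wedge,clip,peg] C=[hinge]
Tick 2: prefer B, take oval from B; A=[orb,apple,ingot,bolt,reel] B=[valve,iron,wedge,clip,peg] C=[hinge,oval]
Tick 3: prefer A, take orb from A; A=[apple,ingot,bolt,reel] B=[valve,iron,wedge,clip,peg] C=[hinge,oval,orb]
Tick 4: prefer B, take valve from B; A=[apple,ingot,bolt,reel] B=[iron,wedge,clip,peg] C=[hinge,oval,orb,valve]
Tick 5: prefer A, take apple from A; A=[ingot,bolt,reel] B=[iron,wedge,clip,peg] C=[hinge,oval,orb,valve,apple]
Tick 6: prefer B, take iron from B; A=[ingot,bolt,reel] B=[wedge,clip,peg] C=[hinge,oval,orb,valve,apple,iron]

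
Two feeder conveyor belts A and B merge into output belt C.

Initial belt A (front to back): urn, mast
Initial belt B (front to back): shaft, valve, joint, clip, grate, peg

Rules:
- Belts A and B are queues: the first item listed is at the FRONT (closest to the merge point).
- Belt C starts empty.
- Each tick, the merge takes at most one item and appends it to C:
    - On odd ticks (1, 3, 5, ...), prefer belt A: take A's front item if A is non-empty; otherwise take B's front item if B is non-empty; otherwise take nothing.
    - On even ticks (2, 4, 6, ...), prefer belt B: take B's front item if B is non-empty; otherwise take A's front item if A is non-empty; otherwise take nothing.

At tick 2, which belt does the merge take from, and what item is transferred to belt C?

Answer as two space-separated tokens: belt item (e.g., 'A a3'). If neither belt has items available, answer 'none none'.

Tick 1: prefer A, take urn from A; A=[mast] B=[shaft,valve,joint,clip,grate,peg] C=[urn]
Tick 2: prefer B, take shaft from B; A=[mast] B=[valve,joint,clip,grate,peg] C=[urn,shaft]

Answer: B shaft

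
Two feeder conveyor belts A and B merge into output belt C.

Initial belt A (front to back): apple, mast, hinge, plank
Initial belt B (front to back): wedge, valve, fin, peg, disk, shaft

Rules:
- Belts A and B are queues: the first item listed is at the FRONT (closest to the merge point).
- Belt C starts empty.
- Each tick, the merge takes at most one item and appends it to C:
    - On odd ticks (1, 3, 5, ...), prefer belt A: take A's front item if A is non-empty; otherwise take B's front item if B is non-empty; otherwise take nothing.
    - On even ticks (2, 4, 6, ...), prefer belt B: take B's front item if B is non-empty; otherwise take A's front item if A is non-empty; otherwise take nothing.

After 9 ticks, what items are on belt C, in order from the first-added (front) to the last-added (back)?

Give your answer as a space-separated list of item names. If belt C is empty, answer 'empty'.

Answer: apple wedge mast valve hinge fin plank peg disk

Derivation:
Tick 1: prefer A, take apple from A; A=[mast,hinge,plank] B=[wedge,valve,fin,peg,disk,shaft] C=[apple]
Tick 2: prefer B, take wedge from B; A=[mast,hinge,plank] B=[valve,fin,peg,disk,shaft] C=[apple,wedge]
Tick 3: prefer A, take mast from A; A=[hinge,plank] B=[valve,fin,peg,disk,shaft] C=[apple,wedge,mast]
Tick 4: prefer B, take valve from B; A=[hinge,plank] B=[fin,peg,disk,shaft] C=[apple,wedge,mast,valve]
Tick 5: prefer A, take hinge from A; A=[plank] B=[fin,peg,disk,shaft] C=[apple,wedge,mast,valve,hinge]
Tick 6: prefer B, take fin from B; A=[plank] B=[peg,disk,shaft] C=[apple,wedge,mast,valve,hinge,fin]
Tick 7: prefer A, take plank from A; A=[-] B=[peg,disk,shaft] C=[apple,wedge,mast,valve,hinge,fin,plank]
Tick 8: prefer B, take peg from B; A=[-] B=[disk,shaft] C=[apple,wedge,mast,valve,hinge,fin,plank,peg]
Tick 9: prefer A, take disk from B; A=[-] B=[shaft] C=[apple,wedge,mast,valve,hinge,fin,plank,peg,disk]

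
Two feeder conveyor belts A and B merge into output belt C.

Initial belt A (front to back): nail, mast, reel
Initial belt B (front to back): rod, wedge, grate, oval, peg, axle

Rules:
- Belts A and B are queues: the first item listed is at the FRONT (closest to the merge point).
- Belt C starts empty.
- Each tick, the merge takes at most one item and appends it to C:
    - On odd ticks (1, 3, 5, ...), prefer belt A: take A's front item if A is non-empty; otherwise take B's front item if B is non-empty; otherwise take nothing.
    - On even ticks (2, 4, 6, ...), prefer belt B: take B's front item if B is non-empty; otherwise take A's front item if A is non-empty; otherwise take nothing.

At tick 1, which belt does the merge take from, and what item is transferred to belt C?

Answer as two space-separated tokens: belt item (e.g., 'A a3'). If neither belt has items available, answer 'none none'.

Tick 1: prefer A, take nail from A; A=[mast,reel] B=[rod,wedge,grate,oval,peg,axle] C=[nail]

Answer: A nail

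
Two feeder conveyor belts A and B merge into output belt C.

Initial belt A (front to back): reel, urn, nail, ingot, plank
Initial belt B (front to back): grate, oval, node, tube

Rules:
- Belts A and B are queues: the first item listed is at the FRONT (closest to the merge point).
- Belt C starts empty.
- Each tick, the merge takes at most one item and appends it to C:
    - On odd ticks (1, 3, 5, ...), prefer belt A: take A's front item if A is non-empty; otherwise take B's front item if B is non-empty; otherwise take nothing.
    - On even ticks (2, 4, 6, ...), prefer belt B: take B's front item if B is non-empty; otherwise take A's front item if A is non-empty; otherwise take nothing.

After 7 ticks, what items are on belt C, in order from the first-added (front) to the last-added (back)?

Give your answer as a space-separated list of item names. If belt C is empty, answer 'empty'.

Answer: reel grate urn oval nail node ingot

Derivation:
Tick 1: prefer A, take reel from A; A=[urn,nail,ingot,plank] B=[grate,oval,node,tube] C=[reel]
Tick 2: prefer B, take grate from B; A=[urn,nail,ingot,plank] B=[oval,node,tube] C=[reel,grate]
Tick 3: prefer A, take urn from A; A=[nail,ingot,plank] B=[oval,node,tube] C=[reel,grate,urn]
Tick 4: prefer B, take oval from B; A=[nail,ingot,plank] B=[node,tube] C=[reel,grate,urn,oval]
Tick 5: prefer A, take nail from A; A=[ingot,plank] B=[node,tube] C=[reel,grate,urn,oval,nail]
Tick 6: prefer B, take node from B; A=[ingot,plank] B=[tube] C=[reel,grate,urn,oval,nail,node]
Tick 7: prefer A, take ingot from A; A=[plank] B=[tube] C=[reel,grate,urn,oval,nail,node,ingot]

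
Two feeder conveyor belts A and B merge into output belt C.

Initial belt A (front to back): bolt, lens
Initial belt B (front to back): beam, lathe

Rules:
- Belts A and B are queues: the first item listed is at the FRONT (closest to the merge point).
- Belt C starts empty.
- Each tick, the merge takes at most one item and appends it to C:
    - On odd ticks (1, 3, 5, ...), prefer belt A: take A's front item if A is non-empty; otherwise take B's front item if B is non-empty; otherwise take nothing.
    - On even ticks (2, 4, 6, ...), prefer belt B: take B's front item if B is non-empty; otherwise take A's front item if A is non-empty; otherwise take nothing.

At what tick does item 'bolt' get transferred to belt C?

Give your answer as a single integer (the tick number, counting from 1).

Tick 1: prefer A, take bolt from A; A=[lens] B=[beam,lathe] C=[bolt]

Answer: 1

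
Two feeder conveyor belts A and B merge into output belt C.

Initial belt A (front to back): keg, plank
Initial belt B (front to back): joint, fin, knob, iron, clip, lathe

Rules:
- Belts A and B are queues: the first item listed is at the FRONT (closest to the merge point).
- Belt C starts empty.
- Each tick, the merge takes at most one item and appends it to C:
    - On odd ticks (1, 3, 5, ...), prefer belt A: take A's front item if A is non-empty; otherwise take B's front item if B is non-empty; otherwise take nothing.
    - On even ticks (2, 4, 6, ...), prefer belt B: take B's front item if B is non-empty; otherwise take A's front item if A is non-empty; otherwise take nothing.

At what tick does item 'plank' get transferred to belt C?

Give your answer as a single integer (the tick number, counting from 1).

Answer: 3

Derivation:
Tick 1: prefer A, take keg from A; A=[plank] B=[joint,fin,knob,iron,clip,lathe] C=[keg]
Tick 2: prefer B, take joint from B; A=[plank] B=[fin,knob,iron,clip,lathe] C=[keg,joint]
Tick 3: prefer A, take plank from A; A=[-] B=[fin,knob,iron,clip,lathe] C=[keg,joint,plank]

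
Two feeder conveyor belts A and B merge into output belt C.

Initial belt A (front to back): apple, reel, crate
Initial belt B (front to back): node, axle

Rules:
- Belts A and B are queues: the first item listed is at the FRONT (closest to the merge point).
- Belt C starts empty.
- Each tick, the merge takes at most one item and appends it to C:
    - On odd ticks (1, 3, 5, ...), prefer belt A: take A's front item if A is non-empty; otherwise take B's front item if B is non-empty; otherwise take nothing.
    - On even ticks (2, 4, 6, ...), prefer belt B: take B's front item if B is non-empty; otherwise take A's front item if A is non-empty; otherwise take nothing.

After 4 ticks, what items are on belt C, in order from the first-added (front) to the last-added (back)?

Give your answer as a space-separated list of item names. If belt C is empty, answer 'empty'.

Tick 1: prefer A, take apple from A; A=[reel,crate] B=[node,axle] C=[apple]
Tick 2: prefer B, take node from B; A=[reel,crate] B=[axle] C=[apple,node]
Tick 3: prefer A, take reel from A; A=[crate] B=[axle] C=[apple,node,reel]
Tick 4: prefer B, take axle from B; A=[crate] B=[-] C=[apple,node,reel,axle]

Answer: apple node reel axle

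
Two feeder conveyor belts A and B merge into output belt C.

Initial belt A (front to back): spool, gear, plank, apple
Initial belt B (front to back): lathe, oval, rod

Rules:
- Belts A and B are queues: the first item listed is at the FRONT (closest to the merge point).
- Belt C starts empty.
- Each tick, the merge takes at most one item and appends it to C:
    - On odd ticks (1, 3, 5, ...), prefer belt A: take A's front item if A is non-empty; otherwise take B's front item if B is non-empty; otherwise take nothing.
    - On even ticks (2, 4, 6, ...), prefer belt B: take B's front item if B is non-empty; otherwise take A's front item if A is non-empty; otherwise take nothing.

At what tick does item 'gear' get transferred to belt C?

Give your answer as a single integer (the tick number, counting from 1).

Tick 1: prefer A, take spool from A; A=[gear,plank,apple] B=[lathe,oval,rod] C=[spool]
Tick 2: prefer B, take lathe from B; A=[gear,plank,apple] B=[oval,rod] C=[spool,lathe]
Tick 3: prefer A, take gear from A; A=[plank,apple] B=[oval,rod] C=[spool,lathe,gear]

Answer: 3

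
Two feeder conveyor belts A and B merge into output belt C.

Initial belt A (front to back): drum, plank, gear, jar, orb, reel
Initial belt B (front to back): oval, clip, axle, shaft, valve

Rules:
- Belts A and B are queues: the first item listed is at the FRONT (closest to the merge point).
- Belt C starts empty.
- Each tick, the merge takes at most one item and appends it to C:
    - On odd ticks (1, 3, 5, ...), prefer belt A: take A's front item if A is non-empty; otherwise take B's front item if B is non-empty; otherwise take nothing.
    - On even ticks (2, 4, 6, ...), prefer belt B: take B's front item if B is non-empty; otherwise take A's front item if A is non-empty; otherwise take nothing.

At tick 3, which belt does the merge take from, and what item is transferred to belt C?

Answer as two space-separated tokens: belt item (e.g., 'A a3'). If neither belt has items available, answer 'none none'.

Answer: A plank

Derivation:
Tick 1: prefer A, take drum from A; A=[plank,gear,jar,orb,reel] B=[oval,clip,axle,shaft,valve] C=[drum]
Tick 2: prefer B, take oval from B; A=[plank,gear,jar,orb,reel] B=[clip,axle,shaft,valve] C=[drum,oval]
Tick 3: prefer A, take plank from A; A=[gear,jar,orb,reel] B=[clip,axle,shaft,valve] C=[drum,oval,plank]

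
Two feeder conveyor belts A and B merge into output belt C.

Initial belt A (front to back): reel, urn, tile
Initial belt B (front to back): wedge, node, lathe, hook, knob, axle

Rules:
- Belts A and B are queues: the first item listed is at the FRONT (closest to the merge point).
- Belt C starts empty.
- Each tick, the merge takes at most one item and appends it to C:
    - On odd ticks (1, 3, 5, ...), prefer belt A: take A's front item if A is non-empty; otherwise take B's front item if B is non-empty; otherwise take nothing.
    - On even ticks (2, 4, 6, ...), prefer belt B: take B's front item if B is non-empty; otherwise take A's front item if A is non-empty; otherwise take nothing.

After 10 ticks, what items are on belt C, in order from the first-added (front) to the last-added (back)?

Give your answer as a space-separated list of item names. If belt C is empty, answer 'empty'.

Answer: reel wedge urn node tile lathe hook knob axle

Derivation:
Tick 1: prefer A, take reel from A; A=[urn,tile] B=[wedge,node,lathe,hook,knob,axle] C=[reel]
Tick 2: prefer B, take wedge from B; A=[urn,tile] B=[node,lathe,hook,knob,axle] C=[reel,wedge]
Tick 3: prefer A, take urn from A; A=[tile] B=[node,lathe,hook,knob,axle] C=[reel,wedge,urn]
Tick 4: prefer B, take node from B; A=[tile] B=[lathe,hook,knob,axle] C=[reel,wedge,urn,node]
Tick 5: prefer A, take tile from A; A=[-] B=[lathe,hook,knob,axle] C=[reel,wedge,urn,node,tile]
Tick 6: prefer B, take lathe from B; A=[-] B=[hook,knob,axle] C=[reel,wedge,urn,node,tile,lathe]
Tick 7: prefer A, take hook from B; A=[-] B=[knob,axle] C=[reel,wedge,urn,node,tile,lathe,hook]
Tick 8: prefer B, take knob from B; A=[-] B=[axle] C=[reel,wedge,urn,node,tile,lathe,hook,knob]
Tick 9: prefer A, take axle from B; A=[-] B=[-] C=[reel,wedge,urn,node,tile,lathe,hook,knob,axle]
Tick 10: prefer B, both empty, nothing taken; A=[-] B=[-] C=[reel,wedge,urn,node,tile,lathe,hook,knob,axle]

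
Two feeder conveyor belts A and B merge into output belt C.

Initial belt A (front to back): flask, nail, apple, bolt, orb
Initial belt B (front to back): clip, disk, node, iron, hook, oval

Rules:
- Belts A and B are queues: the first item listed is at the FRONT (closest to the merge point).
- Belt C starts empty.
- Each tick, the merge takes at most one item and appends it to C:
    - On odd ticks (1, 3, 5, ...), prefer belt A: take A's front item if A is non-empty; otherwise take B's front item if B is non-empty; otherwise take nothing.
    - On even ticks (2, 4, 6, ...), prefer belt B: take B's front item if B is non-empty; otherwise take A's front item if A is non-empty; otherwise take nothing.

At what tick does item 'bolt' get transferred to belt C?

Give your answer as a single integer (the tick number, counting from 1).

Answer: 7

Derivation:
Tick 1: prefer A, take flask from A; A=[nail,apple,bolt,orb] B=[clip,disk,node,iron,hook,oval] C=[flask]
Tick 2: prefer B, take clip from B; A=[nail,apple,bolt,orb] B=[disk,node,iron,hook,oval] C=[flask,clip]
Tick 3: prefer A, take nail from A; A=[apple,bolt,orb] B=[disk,node,iron,hook,oval] C=[flask,clip,nail]
Tick 4: prefer B, take disk from B; A=[apple,bolt,orb] B=[node,iron,hook,oval] C=[flask,clip,nail,disk]
Tick 5: prefer A, take apple from A; A=[bolt,orb] B=[node,iron,hook,oval] C=[flask,clip,nail,disk,apple]
Tick 6: prefer B, take node from B; A=[bolt,orb] B=[iron,hook,oval] C=[flask,clip,nail,disk,apple,node]
Tick 7: prefer A, take bolt from A; A=[orb] B=[iron,hook,oval] C=[flask,clip,nail,disk,apple,node,bolt]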